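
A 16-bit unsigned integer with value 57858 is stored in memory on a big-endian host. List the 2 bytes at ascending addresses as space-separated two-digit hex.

57858 in hexadecimal, padded to 16 bits, is 0xE202.
Split into bytes (most-significant first): E2 02.
Big-endian stores the most-significant byte at the lowest address.
So the memory order matches the most-significant-first order: E2 02.

E2 02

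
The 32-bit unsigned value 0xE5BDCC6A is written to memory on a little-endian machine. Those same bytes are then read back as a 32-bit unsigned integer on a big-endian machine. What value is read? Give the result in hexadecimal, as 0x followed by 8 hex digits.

0x6ACCBDE5

Stored little-endian, the bytes at ascending addresses are 6A CC BD E5.
Read back as big-endian, the last byte is least significant, giving 0x6ACCBDE5.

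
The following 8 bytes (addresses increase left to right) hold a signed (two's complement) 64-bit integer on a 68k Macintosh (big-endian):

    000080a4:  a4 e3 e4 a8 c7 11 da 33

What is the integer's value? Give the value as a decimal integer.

-6565152418230576589

Big-endian: lowest address holds the most-significant byte.
The bytes are already most-significant first: 0xA4E3E4A8C711DA33.
Top bit is set, so as a signed 64-bit value this is 0xA4E3E4A8C711DA33 − 2^64 = -6565152418230576589.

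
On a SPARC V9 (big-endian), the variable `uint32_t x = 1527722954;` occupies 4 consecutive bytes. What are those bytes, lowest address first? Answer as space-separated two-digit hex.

1527722954 in hexadecimal, padded to 32 bits, is 0x5B0F33CA.
Split into bytes (most-significant first): 5B 0F 33 CA.
Big-endian stores the most-significant byte at the lowest address.
So the memory order matches the most-significant-first order: 5B 0F 33 CA.

5B 0F 33 CA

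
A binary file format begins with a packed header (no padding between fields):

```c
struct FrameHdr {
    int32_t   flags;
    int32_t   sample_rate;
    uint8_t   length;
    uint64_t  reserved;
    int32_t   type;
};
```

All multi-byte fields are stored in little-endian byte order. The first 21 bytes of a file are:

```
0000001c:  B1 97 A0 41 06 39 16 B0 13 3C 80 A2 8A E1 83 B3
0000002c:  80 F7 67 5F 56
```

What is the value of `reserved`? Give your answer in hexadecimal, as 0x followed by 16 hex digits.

0x80B383E18AA2803C

`reserved` follows `flags` (4 B), `sample_rate` (4 B), `length` (1 B), so it starts at offset 4 + 4 + 1 = 9 and occupies 8 bytes.
Bytes at offsets 9..16: 3C 80 A2 8A E1 83 B3 80.
Little-endian: lowest address holds the least-significant byte.
Reassemble most-significant byte first: 80 B3 83 E1 8A A2 80 3C → 0x80B383E18AA2803C.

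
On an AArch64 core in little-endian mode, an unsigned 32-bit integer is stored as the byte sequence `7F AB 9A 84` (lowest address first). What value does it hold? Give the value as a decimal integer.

Little-endian: lowest address holds the least-significant byte.
Reassemble most-significant byte first: 84 9A AB 7F → 0x849AAB7F.
0x849AAB7F = 2224728959.

2224728959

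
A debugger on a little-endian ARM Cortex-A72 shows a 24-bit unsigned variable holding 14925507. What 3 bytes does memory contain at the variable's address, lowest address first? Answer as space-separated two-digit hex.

14925507 in hexadecimal, padded to 24 bits, is 0xE3BEC3.
Split into bytes (most-significant first): E3 BE C3.
In little-endian order the low byte comes first in memory.
So at ascending addresses the bytes are C3 BE E3.

C3 BE E3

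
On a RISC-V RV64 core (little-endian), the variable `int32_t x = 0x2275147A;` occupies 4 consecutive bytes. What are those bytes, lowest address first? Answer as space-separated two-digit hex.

Split into bytes (most-significant first): 22 75 14 7A.
Little-endian: lowest address holds the least-significant byte.
So at ascending addresses the bytes are 7A 14 75 22.

7A 14 75 22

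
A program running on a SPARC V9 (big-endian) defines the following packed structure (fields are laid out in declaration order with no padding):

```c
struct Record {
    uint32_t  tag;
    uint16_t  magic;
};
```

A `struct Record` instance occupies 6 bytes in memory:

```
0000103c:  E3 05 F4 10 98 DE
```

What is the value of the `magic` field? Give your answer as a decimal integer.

39134

`magic` follows `tag` (4 bytes), so it starts at byte offset 4 and occupies 2 bytes.
Bytes at offsets 4..5: 98 DE.
In big-endian order the high byte comes first in memory.
The bytes are already most-significant first: 0x98DE.
0x98DE = 39134.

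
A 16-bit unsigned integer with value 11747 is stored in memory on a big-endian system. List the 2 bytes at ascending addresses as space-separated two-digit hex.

11747 in hexadecimal, padded to 16 bits, is 0x2DE3.
Split into bytes (most-significant first): 2D E3.
Big-endian: lowest address holds the most-significant byte.
So the memory order matches the most-significant-first order: 2D E3.

2D E3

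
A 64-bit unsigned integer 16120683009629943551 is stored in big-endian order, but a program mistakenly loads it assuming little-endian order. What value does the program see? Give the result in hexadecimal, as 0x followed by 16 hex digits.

0xFFF6AA45C92BB8DF

16120683009629943551 in 64-bit hexadecimal is 0xDFB82BC945AAF6FF.
Stored big-endian, the bytes at ascending addresses are DF B8 2B C9 45 AA F6 FF.
Read back as little-endian, the first byte is least significant, giving 0xFFF6AA45C92BB8DF.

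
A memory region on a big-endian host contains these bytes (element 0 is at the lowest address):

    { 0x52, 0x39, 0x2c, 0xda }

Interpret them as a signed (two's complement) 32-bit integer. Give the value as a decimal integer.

Big-endian: lowest address holds the most-significant byte.
The bytes are already most-significant first: 0x52392CDA.
0x52392CDA = 1379478746.

1379478746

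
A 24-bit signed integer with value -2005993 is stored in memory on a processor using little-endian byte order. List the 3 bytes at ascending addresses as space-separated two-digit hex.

Two's complement of -2005993 in 24 bits: 2005993 = 0x1E9BE9; invert → 0xE16416; add 1 → 0xE16417.
Split into bytes (most-significant first): E1 64 17.
In little-endian order the low byte comes first in memory.
So at ascending addresses the bytes are 17 64 E1.

17 64 E1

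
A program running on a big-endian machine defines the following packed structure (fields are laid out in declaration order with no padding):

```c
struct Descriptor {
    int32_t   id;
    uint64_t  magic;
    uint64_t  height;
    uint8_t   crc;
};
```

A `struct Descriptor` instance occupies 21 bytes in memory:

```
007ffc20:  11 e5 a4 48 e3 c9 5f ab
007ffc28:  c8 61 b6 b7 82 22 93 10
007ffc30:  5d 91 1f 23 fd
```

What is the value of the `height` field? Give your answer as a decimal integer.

`height` follows `id` (4 B), `magic` (8 B), so it starts at offset 4 + 8 = 12 and occupies 8 bytes.
Bytes at offsets 12..19: 82 22 93 10 5D 91 1F 23.
In big-endian order the high byte comes first in memory.
The bytes are already most-significant first: 0x822293105D911F23.
0x822293105D911F23 = 9377219072637345571.

9377219072637345571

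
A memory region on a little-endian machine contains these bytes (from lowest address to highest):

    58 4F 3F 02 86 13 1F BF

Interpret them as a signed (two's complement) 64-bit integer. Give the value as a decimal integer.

-4674996421903036584

In little-endian order the low byte comes first in memory.
Reassemble most-significant byte first: BF 1F 13 86 02 3F 4F 58 → 0xBF1F1386023F4F58.
Top bit is set, so as a signed 64-bit value this is 0xBF1F1386023F4F58 − 2^64 = -4674996421903036584.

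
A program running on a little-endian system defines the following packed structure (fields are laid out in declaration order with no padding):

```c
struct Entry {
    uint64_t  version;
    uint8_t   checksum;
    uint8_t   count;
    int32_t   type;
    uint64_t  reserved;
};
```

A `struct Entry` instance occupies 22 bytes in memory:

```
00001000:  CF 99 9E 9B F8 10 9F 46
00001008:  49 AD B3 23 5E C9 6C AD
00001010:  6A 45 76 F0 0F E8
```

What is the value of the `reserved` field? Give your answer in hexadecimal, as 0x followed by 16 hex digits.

`reserved` follows `version` (8 B), `checksum` (1 B), `count` (1 B), `type` (4 B), so it starts at offset 8 + 1 + 1 + 4 = 14 and occupies 8 bytes.
Bytes at offsets 14..21: 6C AD 6A 45 76 F0 0F E8.
Little-endian stores the least-significant byte at the lowest address.
Reassemble most-significant byte first: E8 0F F0 76 45 6A AD 6C → 0xE80FF076456AAD6C.

0xE80FF076456AAD6C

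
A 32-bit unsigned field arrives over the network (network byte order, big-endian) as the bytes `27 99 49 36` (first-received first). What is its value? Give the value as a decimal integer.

664357174

In big-endian order the high byte comes first in memory.
The bytes are already most-significant first: 0x27994936.
0x27994936 = 664357174.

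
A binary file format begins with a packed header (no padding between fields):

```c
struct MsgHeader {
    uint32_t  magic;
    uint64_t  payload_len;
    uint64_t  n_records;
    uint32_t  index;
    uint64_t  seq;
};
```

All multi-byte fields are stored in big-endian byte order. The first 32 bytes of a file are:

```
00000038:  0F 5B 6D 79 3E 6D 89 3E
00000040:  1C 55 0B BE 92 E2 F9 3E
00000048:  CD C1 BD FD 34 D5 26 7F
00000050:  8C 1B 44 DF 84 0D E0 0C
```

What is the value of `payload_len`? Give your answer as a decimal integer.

4498402502669306814

`payload_len` follows `magic` (4 bytes), so it starts at byte offset 4 and occupies 8 bytes.
Bytes at offsets 4..11: 3E 6D 89 3E 1C 55 0B BE.
Big-endian: lowest address holds the most-significant byte.
The bytes are already most-significant first: 0x3E6D893E1C550BBE.
0x3E6D893E1C550BBE = 4498402502669306814.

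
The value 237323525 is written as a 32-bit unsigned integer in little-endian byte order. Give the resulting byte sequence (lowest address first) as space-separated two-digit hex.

05 45 25 0E

237323525 in hexadecimal, padded to 32 bits, is 0x0E254505.
Split into bytes (most-significant first): 0E 25 45 05.
Little-endian: lowest address holds the least-significant byte.
So at ascending addresses the bytes are 05 45 25 0E.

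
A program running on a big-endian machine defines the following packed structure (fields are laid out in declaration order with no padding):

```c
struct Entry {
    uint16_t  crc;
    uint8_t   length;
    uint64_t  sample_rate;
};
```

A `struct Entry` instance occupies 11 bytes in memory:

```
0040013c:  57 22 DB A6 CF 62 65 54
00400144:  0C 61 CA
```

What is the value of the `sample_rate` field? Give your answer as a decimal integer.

12019934117816459722

`sample_rate` follows `crc` (2 B), `length` (1 B), so it starts at offset 2 + 1 = 3 and occupies 8 bytes.
Bytes at offsets 3..10: A6 CF 62 65 54 0C 61 CA.
In big-endian order the high byte comes first in memory.
The bytes are already most-significant first: 0xA6CF6265540C61CA.
0xA6CF6265540C61CA = 12019934117816459722.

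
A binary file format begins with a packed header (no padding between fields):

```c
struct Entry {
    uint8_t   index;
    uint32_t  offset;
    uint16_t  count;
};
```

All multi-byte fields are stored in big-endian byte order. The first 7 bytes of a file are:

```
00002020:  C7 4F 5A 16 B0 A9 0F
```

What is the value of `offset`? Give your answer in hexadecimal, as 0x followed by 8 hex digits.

`offset` follows `index` (1 byte), so it starts at byte offset 1 and occupies 4 bytes.
Bytes at offsets 1..4: 4F 5A 16 B0.
Big-endian stores the most-significant byte at the lowest address.
The bytes are already most-significant first: 0x4F5A16B0.

0x4F5A16B0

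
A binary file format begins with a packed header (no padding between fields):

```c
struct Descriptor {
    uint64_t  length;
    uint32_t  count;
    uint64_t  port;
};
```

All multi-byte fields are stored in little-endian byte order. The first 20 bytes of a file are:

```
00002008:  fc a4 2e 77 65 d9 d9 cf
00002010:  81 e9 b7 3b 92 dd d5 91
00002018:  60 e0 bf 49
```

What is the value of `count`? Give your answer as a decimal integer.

1001908609

`count` follows `length` (8 bytes), so it starts at byte offset 8 and occupies 4 bytes.
Bytes at offsets 8..11: 81 E9 B7 3B.
In little-endian order the low byte comes first in memory.
Reassemble most-significant byte first: 3B B7 E9 81 → 0x3BB7E981.
0x3BB7E981 = 1001908609.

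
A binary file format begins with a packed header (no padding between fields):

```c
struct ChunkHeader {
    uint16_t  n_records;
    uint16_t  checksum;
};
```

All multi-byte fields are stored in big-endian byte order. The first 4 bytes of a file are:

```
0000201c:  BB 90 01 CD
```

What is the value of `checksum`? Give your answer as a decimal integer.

`checksum` follows `n_records` (2 bytes), so it starts at byte offset 2 and occupies 2 bytes.
Bytes at offsets 2..3: 01 CD.
In big-endian order the high byte comes first in memory.
The bytes are already most-significant first: 0x01CD.
0x01CD = 461.

461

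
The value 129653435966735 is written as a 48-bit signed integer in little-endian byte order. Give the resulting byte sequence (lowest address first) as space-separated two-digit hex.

0F A5 FE 4A EB 75

129653435966735 in hexadecimal, padded to 48 bits, is 0x75EB4AFEA50F.
Split into bytes (most-significant first): 75 EB 4A FE A5 0F.
Little-endian: lowest address holds the least-significant byte.
So at ascending addresses the bytes are 0F A5 FE 4A EB 75.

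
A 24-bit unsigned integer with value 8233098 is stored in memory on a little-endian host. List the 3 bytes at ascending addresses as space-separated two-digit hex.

8233098 in hexadecimal, padded to 24 bits, is 0x7DA08A.
Split into bytes (most-significant first): 7D A0 8A.
Little-endian stores the least-significant byte at the lowest address.
So at ascending addresses the bytes are 8A A0 7D.

8A A0 7D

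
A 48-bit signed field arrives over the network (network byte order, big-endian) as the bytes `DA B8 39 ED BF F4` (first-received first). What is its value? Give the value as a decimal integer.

-40990195990540

In big-endian order the high byte comes first in memory.
The bytes are already most-significant first: 0xDAB839EDBFF4.
Top bit is set, so as a signed 48-bit value this is 0xDAB839EDBFF4 − 2^48 = -40990195990540.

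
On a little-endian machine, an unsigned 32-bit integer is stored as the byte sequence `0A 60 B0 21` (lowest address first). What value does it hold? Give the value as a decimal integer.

Little-endian stores the least-significant byte at the lowest address.
Reassemble most-significant byte first: 21 B0 60 0A → 0x21B0600A.
0x21B0600A = 565207050.

565207050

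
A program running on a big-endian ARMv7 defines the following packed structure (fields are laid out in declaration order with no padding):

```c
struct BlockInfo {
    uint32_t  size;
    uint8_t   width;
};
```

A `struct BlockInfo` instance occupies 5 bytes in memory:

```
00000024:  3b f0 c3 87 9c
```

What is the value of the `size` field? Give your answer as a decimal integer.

1005634439

`size` is the first field, at byte offset 0, occupying 4 bytes.
Bytes at offsets 0..3: 3B F0 C3 87.
In big-endian order the high byte comes first in memory.
The bytes are already most-significant first: 0x3BF0C387.
0x3BF0C387 = 1005634439.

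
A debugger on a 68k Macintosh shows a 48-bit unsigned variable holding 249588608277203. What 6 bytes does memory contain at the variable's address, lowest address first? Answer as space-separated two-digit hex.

249588608277203 in hexadecimal, padded to 48 bits, is 0xE2FFE0561AD3.
Split into bytes (most-significant first): E2 FF E0 56 1A D3.
Big-endian stores the most-significant byte at the lowest address.
So the memory order matches the most-significant-first order: E2 FF E0 56 1A D3.

E2 FF E0 56 1A D3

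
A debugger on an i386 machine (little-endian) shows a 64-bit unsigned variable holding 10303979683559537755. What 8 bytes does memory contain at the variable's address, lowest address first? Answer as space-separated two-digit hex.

10303979683559537755 in hexadecimal, padded to 64 bits, is 0x8EFF16EDEB687C5B.
Split into bytes (most-significant first): 8E FF 16 ED EB 68 7C 5B.
Little-endian stores the least-significant byte at the lowest address.
So at ascending addresses the bytes are 5B 7C 68 EB ED 16 FF 8E.

5B 7C 68 EB ED 16 FF 8E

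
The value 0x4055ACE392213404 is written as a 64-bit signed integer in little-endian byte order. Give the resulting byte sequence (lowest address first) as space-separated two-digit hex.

Split into bytes (most-significant first): 40 55 AC E3 92 21 34 04.
In little-endian order the low byte comes first in memory.
So at ascending addresses the bytes are 04 34 21 92 E3 AC 55 40.

04 34 21 92 E3 AC 55 40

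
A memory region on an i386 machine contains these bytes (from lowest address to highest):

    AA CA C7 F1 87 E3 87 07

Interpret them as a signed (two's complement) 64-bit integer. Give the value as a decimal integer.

542652453137926826

In little-endian order the low byte comes first in memory.
Reassemble most-significant byte first: 07 87 E3 87 F1 C7 CA AA → 0x0787E387F1C7CAAA.
0x0787E387F1C7CAAA = 542652453137926826.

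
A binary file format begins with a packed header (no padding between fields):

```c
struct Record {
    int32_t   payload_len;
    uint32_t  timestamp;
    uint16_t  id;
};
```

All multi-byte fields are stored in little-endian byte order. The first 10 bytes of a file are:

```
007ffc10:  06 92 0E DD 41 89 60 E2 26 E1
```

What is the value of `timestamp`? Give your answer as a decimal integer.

3797977409

`timestamp` follows `payload_len` (4 bytes), so it starts at byte offset 4 and occupies 4 bytes.
Bytes at offsets 4..7: 41 89 60 E2.
Little-endian: lowest address holds the least-significant byte.
Reassemble most-significant byte first: E2 60 89 41 → 0xE2608941.
0xE2608941 = 3797977409.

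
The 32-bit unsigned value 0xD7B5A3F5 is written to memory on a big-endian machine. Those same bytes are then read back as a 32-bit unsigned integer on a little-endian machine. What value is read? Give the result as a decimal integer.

4121146839

Stored big-endian, the bytes at ascending addresses are D7 B5 A3 F5.
Read back as little-endian, the first byte is least significant, giving 0xF5A3B5D7.
0xF5A3B5D7 = 4121146839.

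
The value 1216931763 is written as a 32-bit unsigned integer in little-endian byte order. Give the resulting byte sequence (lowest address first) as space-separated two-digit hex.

1216931763 in hexadecimal, padded to 32 bits, is 0x4888E7B3.
Split into bytes (most-significant first): 48 88 E7 B3.
Little-endian stores the least-significant byte at the lowest address.
So at ascending addresses the bytes are B3 E7 88 48.

B3 E7 88 48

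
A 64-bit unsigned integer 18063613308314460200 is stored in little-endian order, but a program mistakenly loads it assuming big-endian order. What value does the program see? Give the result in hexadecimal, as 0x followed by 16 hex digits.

0x28201A4A99D8AEFA

18063613308314460200 in 64-bit hexadecimal is 0xFAAED8994A1A2028.
Stored little-endian, the bytes at ascending addresses are 28 20 1A 4A 99 D8 AE FA.
Read back as big-endian, the last byte is least significant, giving 0x28201A4A99D8AEFA.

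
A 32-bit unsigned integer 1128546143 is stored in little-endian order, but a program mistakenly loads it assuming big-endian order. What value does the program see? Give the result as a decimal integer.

1128546143 in 32-bit hexadecimal is 0x43443F5F.
Stored little-endian, the bytes at ascending addresses are 5F 3F 44 43.
Read back as big-endian, the last byte is least significant, giving 0x5F3F4443.
0x5F3F4443 = 1597981763.

1597981763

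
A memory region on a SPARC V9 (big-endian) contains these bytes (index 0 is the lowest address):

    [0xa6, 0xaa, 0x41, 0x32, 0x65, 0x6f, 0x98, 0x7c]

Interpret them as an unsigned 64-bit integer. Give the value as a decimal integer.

Big-endian: lowest address holds the most-significant byte.
The bytes are already most-significant first: 0xA6AA4132656F987C.
0xA6AA4132656F987C = 12009483041042831484.

12009483041042831484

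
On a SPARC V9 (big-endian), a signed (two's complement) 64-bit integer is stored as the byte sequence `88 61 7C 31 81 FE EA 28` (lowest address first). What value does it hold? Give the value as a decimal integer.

Big-endian: lowest address holds the most-significant byte.
The bytes are already most-significant first: 0x88617C3181FEEA28.
Top bit is set, so as a signed 64-bit value this is 0x88617C3181FEEA28 − 2^64 = -8619471659734210008.

-8619471659734210008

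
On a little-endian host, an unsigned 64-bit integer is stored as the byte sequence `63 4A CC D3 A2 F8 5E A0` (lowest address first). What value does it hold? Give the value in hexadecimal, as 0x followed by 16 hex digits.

0xA05EF8A2D3CC4A63

Little-endian: lowest address holds the least-significant byte.
Reassemble most-significant byte first: A0 5E F8 A2 D3 CC 4A 63 → 0xA05EF8A2D3CC4A63.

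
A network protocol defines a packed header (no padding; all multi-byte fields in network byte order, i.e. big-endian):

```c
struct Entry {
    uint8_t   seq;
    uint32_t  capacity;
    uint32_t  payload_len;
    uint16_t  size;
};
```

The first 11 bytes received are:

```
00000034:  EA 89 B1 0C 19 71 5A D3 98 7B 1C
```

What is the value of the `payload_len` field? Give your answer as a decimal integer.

`payload_len` follows `seq` (1 B), `capacity` (4 B), so it starts at offset 1 + 4 = 5 and occupies 4 bytes.
Bytes at offsets 5..8: 71 5A D3 98.
Big-endian: lowest address holds the most-significant byte.
The bytes are already most-significant first: 0x715AD398.
0x715AD398 = 1901777816.

1901777816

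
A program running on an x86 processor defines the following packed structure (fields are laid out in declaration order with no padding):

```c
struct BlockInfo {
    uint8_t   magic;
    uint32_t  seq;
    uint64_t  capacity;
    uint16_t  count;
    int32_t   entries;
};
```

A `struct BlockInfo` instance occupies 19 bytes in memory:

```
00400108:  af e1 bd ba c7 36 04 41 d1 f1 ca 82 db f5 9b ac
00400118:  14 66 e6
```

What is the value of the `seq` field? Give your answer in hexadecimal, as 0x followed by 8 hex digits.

`seq` follows `magic` (1 byte), so it starts at byte offset 1 and occupies 4 bytes.
Bytes at offsets 1..4: E1 BD BA C7.
Little-endian: lowest address holds the least-significant byte.
Reassemble most-significant byte first: C7 BA BD E1 → 0xC7BABDE1.

0xC7BABDE1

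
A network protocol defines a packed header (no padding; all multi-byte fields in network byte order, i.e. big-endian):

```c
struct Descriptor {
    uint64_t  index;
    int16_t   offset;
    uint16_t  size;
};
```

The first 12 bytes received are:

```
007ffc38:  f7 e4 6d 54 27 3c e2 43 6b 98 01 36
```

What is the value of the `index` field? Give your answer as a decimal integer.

`index` is the first field, at byte offset 0, occupying 8 bytes.
Bytes at offsets 0..7: F7 E4 6D 54 27 3C E2 43.
Big-endian stores the most-significant byte at the lowest address.
The bytes are already most-significant first: 0xF7E46D54273CE243.
0xF7E46D54273CE243 = 17862522230261211715.

17862522230261211715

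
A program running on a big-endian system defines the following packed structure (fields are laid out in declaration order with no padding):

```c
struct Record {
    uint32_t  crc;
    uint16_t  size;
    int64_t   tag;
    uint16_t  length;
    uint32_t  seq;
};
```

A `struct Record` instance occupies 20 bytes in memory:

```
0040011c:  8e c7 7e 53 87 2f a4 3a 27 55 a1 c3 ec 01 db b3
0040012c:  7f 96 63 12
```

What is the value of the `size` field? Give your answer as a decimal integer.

34607

`size` follows `crc` (4 bytes), so it starts at byte offset 4 and occupies 2 bytes.
Bytes at offsets 4..5: 87 2F.
Big-endian: lowest address holds the most-significant byte.
The bytes are already most-significant first: 0x872F.
0x872F = 34607.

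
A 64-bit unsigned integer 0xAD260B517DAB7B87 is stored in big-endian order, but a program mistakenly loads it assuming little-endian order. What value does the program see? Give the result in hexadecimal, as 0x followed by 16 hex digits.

Stored big-endian, the bytes at ascending addresses are AD 26 0B 51 7D AB 7B 87.
Read back as little-endian, the first byte is least significant, giving 0x877BAB7D510B26AD.

0x877BAB7D510B26AD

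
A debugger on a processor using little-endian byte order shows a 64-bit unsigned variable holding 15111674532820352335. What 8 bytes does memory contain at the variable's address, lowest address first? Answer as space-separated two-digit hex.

4F FD 12 2A EC 73 B7 D1

15111674532820352335 in hexadecimal, padded to 64 bits, is 0xD1B773EC2A12FD4F.
Split into bytes (most-significant first): D1 B7 73 EC 2A 12 FD 4F.
In little-endian order the low byte comes first in memory.
So at ascending addresses the bytes are 4F FD 12 2A EC 73 B7 D1.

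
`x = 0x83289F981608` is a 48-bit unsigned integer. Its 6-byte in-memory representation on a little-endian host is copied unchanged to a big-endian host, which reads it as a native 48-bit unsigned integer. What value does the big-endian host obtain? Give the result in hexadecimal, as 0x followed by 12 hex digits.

Stored little-endian, the bytes at ascending addresses are 08 16 98 9F 28 83.
Read back as big-endian, the last byte is least significant, giving 0x0816989F2883.

0x0816989F2883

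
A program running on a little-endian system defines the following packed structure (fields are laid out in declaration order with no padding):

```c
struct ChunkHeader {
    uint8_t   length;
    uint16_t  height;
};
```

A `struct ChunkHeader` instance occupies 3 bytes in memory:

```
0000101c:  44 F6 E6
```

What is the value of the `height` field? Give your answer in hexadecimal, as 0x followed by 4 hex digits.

0xE6F6

`height` follows `length` (1 byte), so it starts at byte offset 1 and occupies 2 bytes.
Bytes at offsets 1..2: F6 E6.
Little-endian stores the least-significant byte at the lowest address.
Reassemble most-significant byte first: E6 F6 → 0xE6F6.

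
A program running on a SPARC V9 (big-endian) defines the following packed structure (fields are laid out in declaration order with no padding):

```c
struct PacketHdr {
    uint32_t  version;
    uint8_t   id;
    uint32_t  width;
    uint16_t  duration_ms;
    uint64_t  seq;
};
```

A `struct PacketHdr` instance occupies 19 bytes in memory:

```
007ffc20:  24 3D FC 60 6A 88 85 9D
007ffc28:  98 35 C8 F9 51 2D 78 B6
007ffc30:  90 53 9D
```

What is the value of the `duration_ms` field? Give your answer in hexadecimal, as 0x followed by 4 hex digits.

`duration_ms` follows `version` (4 B), `id` (1 B), `width` (4 B), so it starts at offset 4 + 1 + 4 = 9 and occupies 2 bytes.
Bytes at offsets 9..10: 35 C8.
In big-endian order the high byte comes first in memory.
The bytes are already most-significant first: 0x35C8.

0x35C8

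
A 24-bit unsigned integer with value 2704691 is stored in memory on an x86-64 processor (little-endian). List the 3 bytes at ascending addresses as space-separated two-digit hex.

33 45 29

2704691 in hexadecimal, padded to 24 bits, is 0x294533.
Split into bytes (most-significant first): 29 45 33.
Little-endian: lowest address holds the least-significant byte.
So at ascending addresses the bytes are 33 45 29.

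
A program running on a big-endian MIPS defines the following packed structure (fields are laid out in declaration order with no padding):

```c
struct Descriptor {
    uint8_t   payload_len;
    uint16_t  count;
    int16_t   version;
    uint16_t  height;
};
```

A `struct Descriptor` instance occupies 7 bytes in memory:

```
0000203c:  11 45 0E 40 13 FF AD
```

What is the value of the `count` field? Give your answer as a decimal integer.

`count` follows `payload_len` (1 byte), so it starts at byte offset 1 and occupies 2 bytes.
Bytes at offsets 1..2: 45 0E.
In big-endian order the high byte comes first in memory.
The bytes are already most-significant first: 0x450E.
0x450E = 17678.

17678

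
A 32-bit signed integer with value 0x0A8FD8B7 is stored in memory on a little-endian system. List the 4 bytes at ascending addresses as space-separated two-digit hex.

Split into bytes (most-significant first): 0A 8F D8 B7.
In little-endian order the low byte comes first in memory.
So at ascending addresses the bytes are B7 D8 8F 0A.

B7 D8 8F 0A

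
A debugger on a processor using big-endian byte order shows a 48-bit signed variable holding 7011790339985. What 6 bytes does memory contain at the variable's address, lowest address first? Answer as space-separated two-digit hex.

06 60 8F 45 BF 91

7011790339985 in hexadecimal, padded to 48 bits, is 0x06608F45BF91.
Split into bytes (most-significant first): 06 60 8F 45 BF 91.
In big-endian order the high byte comes first in memory.
So the memory order matches the most-significant-first order: 06 60 8F 45 BF 91.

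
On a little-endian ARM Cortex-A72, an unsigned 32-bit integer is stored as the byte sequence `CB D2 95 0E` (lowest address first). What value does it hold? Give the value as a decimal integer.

In little-endian order the low byte comes first in memory.
Reassemble most-significant byte first: 0E 95 D2 CB → 0x0E95D2CB.
0x0E95D2CB = 244699851.

244699851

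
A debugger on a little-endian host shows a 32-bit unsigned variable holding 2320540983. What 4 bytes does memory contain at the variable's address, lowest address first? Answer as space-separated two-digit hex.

37 A5 50 8A

2320540983 in hexadecimal, padded to 32 bits, is 0x8A50A537.
Split into bytes (most-significant first): 8A 50 A5 37.
Little-endian: lowest address holds the least-significant byte.
So at ascending addresses the bytes are 37 A5 50 8A.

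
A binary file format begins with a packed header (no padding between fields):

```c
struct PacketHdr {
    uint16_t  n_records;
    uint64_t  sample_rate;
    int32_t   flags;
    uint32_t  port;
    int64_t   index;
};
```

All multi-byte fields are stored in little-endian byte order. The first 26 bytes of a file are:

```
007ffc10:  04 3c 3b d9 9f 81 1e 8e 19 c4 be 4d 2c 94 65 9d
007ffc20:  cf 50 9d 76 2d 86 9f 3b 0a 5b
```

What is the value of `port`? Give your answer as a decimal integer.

1355783525

`port` follows `n_records` (2 B), `sample_rate` (8 B), `flags` (4 B), so it starts at offset 2 + 8 + 4 = 14 and occupies 4 bytes.
Bytes at offsets 14..17: 65 9D CF 50.
In little-endian order the low byte comes first in memory.
Reassemble most-significant byte first: 50 CF 9D 65 → 0x50CF9D65.
0x50CF9D65 = 1355783525.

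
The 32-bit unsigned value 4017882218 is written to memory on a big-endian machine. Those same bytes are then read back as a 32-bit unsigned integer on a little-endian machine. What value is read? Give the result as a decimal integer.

1778679023

4017882218 in 32-bit hexadecimal is 0xEF7C046A.
Stored big-endian, the bytes at ascending addresses are EF 7C 04 6A.
Read back as little-endian, the first byte is least significant, giving 0x6A047CEF.
0x6A047CEF = 1778679023.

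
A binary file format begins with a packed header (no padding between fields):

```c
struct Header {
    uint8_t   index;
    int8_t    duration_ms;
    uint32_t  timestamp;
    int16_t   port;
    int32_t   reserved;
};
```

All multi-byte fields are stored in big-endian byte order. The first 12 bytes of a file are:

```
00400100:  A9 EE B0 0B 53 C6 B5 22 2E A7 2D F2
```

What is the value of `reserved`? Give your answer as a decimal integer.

`reserved` follows `index` (1 B), `duration_ms` (1 B), `timestamp` (4 B), `port` (2 B), so it starts at offset 1 + 1 + 4 + 2 = 8 and occupies 4 bytes.
Bytes at offsets 8..11: 2E A7 2D F2.
In big-endian order the high byte comes first in memory.
The bytes are already most-significant first: 0x2EA72DF2.
0x2EA72DF2 = 782708210.

782708210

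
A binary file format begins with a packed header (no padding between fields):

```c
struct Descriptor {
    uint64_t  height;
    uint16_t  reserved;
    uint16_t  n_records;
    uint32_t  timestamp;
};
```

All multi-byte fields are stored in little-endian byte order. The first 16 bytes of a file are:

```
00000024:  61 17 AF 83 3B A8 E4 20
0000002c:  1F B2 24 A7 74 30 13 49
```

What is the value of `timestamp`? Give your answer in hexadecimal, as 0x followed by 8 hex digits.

0x49133074

`timestamp` follows `height` (8 B), `reserved` (2 B), `n_records` (2 B), so it starts at offset 8 + 2 + 2 = 12 and occupies 4 bytes.
Bytes at offsets 12..15: 74 30 13 49.
In little-endian order the low byte comes first in memory.
Reassemble most-significant byte first: 49 13 30 74 → 0x49133074.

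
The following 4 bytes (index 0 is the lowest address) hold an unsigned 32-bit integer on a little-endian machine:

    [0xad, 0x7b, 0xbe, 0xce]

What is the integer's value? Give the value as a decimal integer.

3468589997

Little-endian stores the least-significant byte at the lowest address.
Reassemble most-significant byte first: CE BE 7B AD → 0xCEBE7BAD.
0xCEBE7BAD = 3468589997.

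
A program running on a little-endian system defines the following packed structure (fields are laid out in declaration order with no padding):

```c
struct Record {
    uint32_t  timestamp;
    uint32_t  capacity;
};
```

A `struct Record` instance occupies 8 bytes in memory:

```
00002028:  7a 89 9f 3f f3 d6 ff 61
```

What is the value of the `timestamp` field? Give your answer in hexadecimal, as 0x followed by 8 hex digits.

`timestamp` is the first field, at byte offset 0, occupying 4 bytes.
Bytes at offsets 0..3: 7A 89 9F 3F.
Little-endian stores the least-significant byte at the lowest address.
Reassemble most-significant byte first: 3F 9F 89 7A → 0x3F9F897A.

0x3F9F897A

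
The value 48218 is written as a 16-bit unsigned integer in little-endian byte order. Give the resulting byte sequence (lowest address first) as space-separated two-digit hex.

5A BC

48218 in hexadecimal, padded to 16 bits, is 0xBC5A.
Split into bytes (most-significant first): BC 5A.
In little-endian order the low byte comes first in memory.
So at ascending addresses the bytes are 5A BC.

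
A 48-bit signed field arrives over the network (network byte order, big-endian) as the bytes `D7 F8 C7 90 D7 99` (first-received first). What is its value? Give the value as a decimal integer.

Big-endian stores the most-significant byte at the lowest address.
The bytes are already most-significant first: 0xD7F8C790D799.
Top bit is set, so as a signed 48-bit value this is 0xD7F8C790D799 − 2^48 = -44011476691047.

-44011476691047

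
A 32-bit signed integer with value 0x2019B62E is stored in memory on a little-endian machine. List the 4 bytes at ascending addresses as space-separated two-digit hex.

Split into bytes (most-significant first): 20 19 B6 2E.
Little-endian: lowest address holds the least-significant byte.
So at ascending addresses the bytes are 2E B6 19 20.

2E B6 19 20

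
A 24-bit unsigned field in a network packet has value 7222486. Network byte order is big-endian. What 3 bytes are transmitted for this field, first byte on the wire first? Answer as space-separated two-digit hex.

7222486 in hexadecimal, padded to 24 bits, is 0x6E34D6.
Split into bytes (most-significant first): 6E 34 D6.
Big-endian stores the most-significant byte at the lowest address.
So the memory order matches the most-significant-first order: 6E 34 D6.

6E 34 D6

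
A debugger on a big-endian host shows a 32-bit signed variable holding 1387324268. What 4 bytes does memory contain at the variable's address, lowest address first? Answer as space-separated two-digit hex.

1387324268 in hexadecimal, padded to 32 bits, is 0x52B0E36C.
Split into bytes (most-significant first): 52 B0 E3 6C.
In big-endian order the high byte comes first in memory.
So the memory order matches the most-significant-first order: 52 B0 E3 6C.

52 B0 E3 6C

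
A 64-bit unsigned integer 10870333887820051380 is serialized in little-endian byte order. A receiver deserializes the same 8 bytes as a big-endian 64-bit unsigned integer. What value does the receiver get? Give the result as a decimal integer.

10870333887820051380 in 64-bit hexadecimal is 0x96DB2F13D567B3B4.
Stored little-endian, the bytes at ascending addresses are B4 B3 67 D5 13 2F DB 96.
Read back as big-endian, the last byte is least significant, giving 0xB4B367D5132FDB96.
0xB4B367D5132FDB96 = 13020865112505834390.

13020865112505834390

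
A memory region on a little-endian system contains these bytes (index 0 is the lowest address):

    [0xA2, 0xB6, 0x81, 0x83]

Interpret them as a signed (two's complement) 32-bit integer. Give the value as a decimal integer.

In little-endian order the low byte comes first in memory.
Reassemble most-significant byte first: 83 81 B6 A2 → 0x8381B6A2.
Top bit is set, so as a signed 32-bit value this is 0x8381B6A2 − 2^32 = -2088651102.

-2088651102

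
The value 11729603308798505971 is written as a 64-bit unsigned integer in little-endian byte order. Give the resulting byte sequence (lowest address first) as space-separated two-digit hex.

F3 73 2E 31 10 EC C7 A2

11729603308798505971 in hexadecimal, padded to 64 bits, is 0xA2C7EC10312E73F3.
Split into bytes (most-significant first): A2 C7 EC 10 31 2E 73 F3.
Little-endian: lowest address holds the least-significant byte.
So at ascending addresses the bytes are F3 73 2E 31 10 EC C7 A2.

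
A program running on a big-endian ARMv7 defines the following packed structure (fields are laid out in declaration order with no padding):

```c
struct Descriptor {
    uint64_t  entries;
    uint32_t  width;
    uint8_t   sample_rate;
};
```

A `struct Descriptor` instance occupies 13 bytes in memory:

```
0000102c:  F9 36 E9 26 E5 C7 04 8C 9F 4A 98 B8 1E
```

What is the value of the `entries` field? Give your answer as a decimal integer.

`entries` is the first field, at byte offset 0, occupying 8 bytes.
Bytes at offsets 0..7: F9 36 E9 26 E5 C7 04 8C.
In big-endian order the high byte comes first in memory.
The bytes are already most-significant first: 0xF936E926E5C7048C.
0xF936E926E5C7048C = 17957796917459485836.

17957796917459485836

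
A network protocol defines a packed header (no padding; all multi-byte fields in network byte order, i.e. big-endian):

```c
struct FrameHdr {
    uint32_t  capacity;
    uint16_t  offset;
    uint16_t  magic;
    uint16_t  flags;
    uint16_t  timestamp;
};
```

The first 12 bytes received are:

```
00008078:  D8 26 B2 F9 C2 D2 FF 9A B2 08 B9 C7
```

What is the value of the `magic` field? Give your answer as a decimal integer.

`magic` follows `capacity` (4 B), `offset` (2 B), so it starts at offset 4 + 2 = 6 and occupies 2 bytes.
Bytes at offsets 6..7: FF 9A.
Big-endian stores the most-significant byte at the lowest address.
The bytes are already most-significant first: 0xFF9A.
0xFF9A = 65434.

65434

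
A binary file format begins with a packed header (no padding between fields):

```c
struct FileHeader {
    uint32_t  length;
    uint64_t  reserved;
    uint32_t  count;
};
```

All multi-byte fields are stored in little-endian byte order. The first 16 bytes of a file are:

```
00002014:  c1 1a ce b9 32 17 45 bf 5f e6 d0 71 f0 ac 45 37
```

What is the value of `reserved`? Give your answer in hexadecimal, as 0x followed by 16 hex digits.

0x71D0E65FBF451732

`reserved` follows `length` (4 bytes), so it starts at byte offset 4 and occupies 8 bytes.
Bytes at offsets 4..11: 32 17 45 BF 5F E6 D0 71.
In little-endian order the low byte comes first in memory.
Reassemble most-significant byte first: 71 D0 E6 5F BF 45 17 32 → 0x71D0E65FBF451732.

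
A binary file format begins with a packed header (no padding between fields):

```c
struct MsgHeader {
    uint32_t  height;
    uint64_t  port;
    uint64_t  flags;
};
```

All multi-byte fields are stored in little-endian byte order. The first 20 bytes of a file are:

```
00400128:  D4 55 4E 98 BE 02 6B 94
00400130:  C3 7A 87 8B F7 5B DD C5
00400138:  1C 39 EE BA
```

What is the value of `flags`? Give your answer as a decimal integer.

`flags` follows `height` (4 B), `port` (8 B), so it starts at offset 4 + 8 = 12 and occupies 8 bytes.
Bytes at offsets 12..19: F7 5B DD C5 1C 39 EE BA.
Little-endian: lowest address holds the least-significant byte.
Reassemble most-significant byte first: BA EE 39 1C C5 DD 5B F7 → 0xBAEE391CC5DD5BF7.
0xBAEE391CC5DD5BF7 = 13469766331253218295.

13469766331253218295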